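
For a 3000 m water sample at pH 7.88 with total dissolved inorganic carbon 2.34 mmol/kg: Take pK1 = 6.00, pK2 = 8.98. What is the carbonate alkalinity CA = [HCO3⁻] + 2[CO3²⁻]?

CA = [HCO3⁻] + 2[CO3²⁻] = (α₁ + 2α₂)·DIC
At pH 7.88: [H⁺]/K1 = 10^-1.88 = 0.013183, K2/[H⁺] = 10^-1.10 = 0.079433
α₁ = 1/(1 + 0.013183 + 0.079433) = 1/1.0926 = 0.9152; α₂ = α₁·K2/[H⁺] = 0.07270
α₁ + 2α₂ = 1.0606
CA = 1.0606 × 2.34 = 2.48 mmol/kg

CA = 2.48 mmol/kg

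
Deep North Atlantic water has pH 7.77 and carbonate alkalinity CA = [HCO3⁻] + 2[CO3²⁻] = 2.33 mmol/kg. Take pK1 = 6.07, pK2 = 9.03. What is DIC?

DIC = 2.26 mmol/kg

CA = [HCO3⁻] + 2[CO3²⁻] = (α₁ + 2α₂)·DIC
At pH 7.77: [H⁺]/K1 = 10^-1.70 = 0.019953, K2/[H⁺] = 10^-1.26 = 0.054954
α₁ = 1/(1 + 0.019953 + 0.054954) = 1/1.0749 = 0.9303; α₂ = α₁·K2/[H⁺] = 0.05112
α₁ + 2α₂ = 1.0326
DIC = CA / (α₁ + 2α₂) = 2.33 / 1.0326 = 2.26 mmol/kg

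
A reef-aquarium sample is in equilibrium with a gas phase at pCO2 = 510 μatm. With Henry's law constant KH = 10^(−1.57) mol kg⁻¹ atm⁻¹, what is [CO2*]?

[CO2*] = 13.7 μmol/kg

KH = 10^(−1.57) = 2.692×10^-2 mol kg⁻¹ atm⁻¹
[CO2*] = KH · pCO2 = 2.692×10^-2 × 510×10^-6 atm = 1.37×10^-5 mol/kg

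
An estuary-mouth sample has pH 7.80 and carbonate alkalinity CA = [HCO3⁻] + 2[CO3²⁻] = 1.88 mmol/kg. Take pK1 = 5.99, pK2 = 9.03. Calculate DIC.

CA = [HCO3⁻] + 2[CO3²⁻] = (α₁ + 2α₂)·DIC
At pH 7.80: [H⁺]/K1 = 10^-1.81 = 0.015488, K2/[H⁺] = 10^-1.23 = 0.058884
α₁ = 1/(1 + 0.015488 + 0.058884) = 1/1.0744 = 0.9308; α₂ = α₁·K2/[H⁺] = 0.05481
α₁ + 2α₂ = 1.0404
DIC = CA / (α₁ + 2α₂) = 1.88 / 1.0404 = 1.81 mmol/kg

DIC = 1.81 mmol/kg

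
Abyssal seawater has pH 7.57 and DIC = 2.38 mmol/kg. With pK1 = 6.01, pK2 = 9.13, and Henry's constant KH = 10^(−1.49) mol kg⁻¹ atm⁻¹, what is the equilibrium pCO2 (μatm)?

α₀ = 1 / (1 + K1/[H⁺] + K1K2/[H⁺]²) = 1 / (1 + 10^+1.56 + 10^+0.00)
   = 1 / (1 + 36.308 + 1.0000) = 1/38.308 = 0.02610
[CO2*] = α₀ × DIC = 0.02610 × 2.38 = 0.06213 mmol/kg
pCO2 = [CO2*]/KH = 6.213×10^-5 / 3.236×10^-2 = 1920 μatm

pCO2 = 1920 μatm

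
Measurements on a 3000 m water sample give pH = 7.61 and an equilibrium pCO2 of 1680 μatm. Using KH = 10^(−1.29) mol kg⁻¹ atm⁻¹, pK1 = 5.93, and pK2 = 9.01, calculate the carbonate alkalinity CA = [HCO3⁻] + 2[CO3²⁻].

CA = 4.45 mmol/kg

[CO2*] = KH · pCO2 = 10^(−1.29) × 1680×10^-6 = 8.616×10^-5 mol/kg
α₀ = 1/(1 + K1/[H⁺] + K1K2/[H⁺]²) = 1/(1 + 10^+1.68 + 10^+0.28) = 0.01970
DIC = [CO2*]/α₀ = 8.616×10^-5 / 0.01970 = 4.374 mmol/kg
CA = (α₁ + 2α₂)·DIC = (0.9428 + 2×0.03753) × 4.374 = 4.45 mmol/kg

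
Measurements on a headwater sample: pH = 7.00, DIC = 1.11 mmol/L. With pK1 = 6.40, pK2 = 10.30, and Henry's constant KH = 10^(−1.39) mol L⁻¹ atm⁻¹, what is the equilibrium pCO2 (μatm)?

α₀ = 1 / (1 + K1/[H⁺] + K1K2/[H⁺]²) = 1 / (1 + 10^+0.60 + 10^-2.70)
   = 1 / (1 + 3.9811 + 0.0019953) = 1/4.9831 = 0.2007
[CO2*] = α₀ × DIC = 0.2007 × 1.11 = 0.2228 mmol/L
pCO2 = [CO2*]/KH = 2.228×10^-4 / 4.074×10^-2 = 5470 μatm

pCO2 = 5470 μatm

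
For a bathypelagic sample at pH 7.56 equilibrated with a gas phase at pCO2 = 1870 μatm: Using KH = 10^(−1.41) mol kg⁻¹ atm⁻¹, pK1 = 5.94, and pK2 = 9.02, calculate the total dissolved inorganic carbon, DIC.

[CO2*] = KH · pCO2 = 10^(−1.41) × 1870×10^-6 = 7.275×10^-5 mol/kg
α₀ = 1/(1 + K1/[H⁺] + K1K2/[H⁺]²) = 1/(1 + 10^+1.62 + 10^+0.16) = 0.02266
DIC = [CO2*]/α₀ = 7.275×10^-5 / 0.02266 = 3.21 mmol/kg

DIC = 3.21 mmol/kg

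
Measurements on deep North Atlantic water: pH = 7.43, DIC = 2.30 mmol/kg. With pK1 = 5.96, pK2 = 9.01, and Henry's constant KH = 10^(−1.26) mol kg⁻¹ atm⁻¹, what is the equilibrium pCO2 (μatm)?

α₀ = 1 / (1 + K1/[H⁺] + K1K2/[H⁺]²) = 1 / (1 + 10^+1.47 + 10^-0.11)
   = 1 / (1 + 29.512 + 0.77625) = 1/31.288 = 0.03196
[CO2*] = α₀ × DIC = 0.03196 × 2.30 = 0.07351 mmol/kg
pCO2 = [CO2*]/KH = 7.351×10^-5 / 5.495×10^-2 = 1340 μatm

pCO2 = 1340 μatm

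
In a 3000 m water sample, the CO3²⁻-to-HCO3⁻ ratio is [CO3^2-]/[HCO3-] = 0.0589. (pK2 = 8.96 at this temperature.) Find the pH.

From K2 = [H⁺][CO3^2-]/[HCO3-]:  pH = pK2 + log₁₀([CO3^2-]/[HCO3-])
log₁₀(0.0589) = -1.230
pH = 8.96 + (-1.230) = 7.73

pH = 7.73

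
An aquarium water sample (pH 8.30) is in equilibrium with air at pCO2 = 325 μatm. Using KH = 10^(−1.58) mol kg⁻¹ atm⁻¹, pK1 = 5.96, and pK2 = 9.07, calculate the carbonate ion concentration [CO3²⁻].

[CO3²⁻] = 0.318 mmol/kg

[CO2*] = KH · pCO2 = 10^(−1.58) × 325×10^-6 = 8.548×10^-6 mol/kg
α₀ = 1/(1 + K1/[H⁺] + K1K2/[H⁺]²) = 1/(1 + 10^+2.34 + 10^+1.57) = 0.003892
DIC = [CO2*]/α₀ = 8.548×10^-6 / 0.003892 = 2.196 mmol/kg
[CO3²⁻] = α₂·DIC; α₂ = 0.1446, so [CO3²⁻] = 0.1446 × 2.196 = 0.318 mmol/kg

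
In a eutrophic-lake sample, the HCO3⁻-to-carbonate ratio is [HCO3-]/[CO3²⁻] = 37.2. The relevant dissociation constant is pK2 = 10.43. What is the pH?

From K2 = [H⁺][CO3²⁻]/[HCO3-]:  pH = pK2 − log₁₀([HCO3-]/[CO3²⁻])
log₁₀(37.2) = +1.571
pH = 10.43 − (+1.571) = 8.86

pH = 8.86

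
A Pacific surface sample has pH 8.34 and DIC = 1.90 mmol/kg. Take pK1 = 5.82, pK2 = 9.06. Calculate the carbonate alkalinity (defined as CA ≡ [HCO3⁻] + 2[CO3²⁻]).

CA = 2.20 mmol/kg

CA = [HCO3⁻] + 2[CO3²⁻] = (α₁ + 2α₂)·DIC
At pH 8.34: [H⁺]/K1 = 10^-2.52 = 0.0030200, K2/[H⁺] = 10^-0.72 = 0.19055
α₁ = 1/(1 + 0.0030200 + 0.19055) = 1/1.1936 = 0.8378; α₂ = α₁·K2/[H⁺] = 0.1596
α₁ + 2α₂ = 1.1571
CA = 1.1571 × 1.90 = 2.20 mmol/kg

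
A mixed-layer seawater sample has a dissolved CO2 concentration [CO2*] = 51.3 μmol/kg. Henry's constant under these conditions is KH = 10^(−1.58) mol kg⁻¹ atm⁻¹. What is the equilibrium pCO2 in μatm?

pCO2 = 1950 μatm

KH = 10^(−1.58) = 2.630×10^-2 mol kg⁻¹ atm⁻¹
pCO2 = [CO2*]/KH = 51.3×10^-6 / 2.630×10^-2 = 1.95×10^-3 atm = 1950 μatm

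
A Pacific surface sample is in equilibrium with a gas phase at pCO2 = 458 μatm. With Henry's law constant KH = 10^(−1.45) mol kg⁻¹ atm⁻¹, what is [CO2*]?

KH = 10^(−1.45) = 3.548×10^-2 mol kg⁻¹ atm⁻¹
[CO2*] = KH · pCO2 = 3.548×10^-2 × 458×10^-6 atm = 1.63×10^-5 mol/kg

[CO2*] = 16.3 μmol/kg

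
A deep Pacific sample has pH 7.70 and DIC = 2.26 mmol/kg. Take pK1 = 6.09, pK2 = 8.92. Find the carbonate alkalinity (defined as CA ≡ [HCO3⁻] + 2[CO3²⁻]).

CA = [HCO3⁻] + 2[CO3²⁻] = (α₁ + 2α₂)·DIC
At pH 7.70: [H⁺]/K1 = 10^-1.61 = 0.024547, K2/[H⁺] = 10^-1.22 = 0.060256
α₁ = 1/(1 + 0.024547 + 0.060256) = 1/1.0848 = 0.9218; α₂ = α₁·K2/[H⁺] = 0.05555
α₁ + 2α₂ = 1.0329
CA = 1.0329 × 2.26 = 2.33 mmol/kg

CA = 2.33 mmol/kg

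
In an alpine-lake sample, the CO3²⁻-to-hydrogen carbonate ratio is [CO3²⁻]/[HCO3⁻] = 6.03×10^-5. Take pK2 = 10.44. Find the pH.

From K2 = [H⁺][CO3²⁻]/[HCO3⁻]:  pH = pK2 + log₁₀([CO3²⁻]/[HCO3⁻])
log₁₀(6.03×10^-5) = -4.220
pH = 10.44 + (-4.220) = 6.22

pH = 6.22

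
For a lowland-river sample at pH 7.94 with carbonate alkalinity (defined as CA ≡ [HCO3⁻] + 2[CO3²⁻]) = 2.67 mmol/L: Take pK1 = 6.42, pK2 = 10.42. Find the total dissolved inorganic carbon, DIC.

CA = [HCO3⁻] + 2[CO3²⁻] = (α₁ + 2α₂)·DIC
At pH 7.94: [H⁺]/K1 = 10^-1.52 = 0.030200, K2/[H⁺] = 10^-2.48 = 0.0033113
α₁ = 1/(1 + 0.030200 + 0.0033113) = 1/1.0335 = 0.9676; α₂ = α₁·K2/[H⁺] = 0.003204
α₁ + 2α₂ = 0.9740
DIC = CA / (α₁ + 2α₂) = 2.67 / 0.9740 = 2.74 mmol/L

DIC = 2.74 mmol/L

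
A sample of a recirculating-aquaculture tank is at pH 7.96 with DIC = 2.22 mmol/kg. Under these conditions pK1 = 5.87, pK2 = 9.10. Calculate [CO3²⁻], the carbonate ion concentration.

[CO3²⁻] = 0.149 mmol/kg

α₂ = 1 / (1 + [H⁺]/K2 + [H⁺]²/(K1K2)) = 1 / (1 + 10^+1.14 + 10^-0.95)
   = 1 / (1 + 13.804 + 0.11220) = 1/14.916 = 0.06704
[CO3²⁻] = α₂ × DIC = 0.06704 × 2.22 = 0.149 mmol/kg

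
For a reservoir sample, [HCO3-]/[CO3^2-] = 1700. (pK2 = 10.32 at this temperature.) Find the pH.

pH = 7.09

From K2 = [H⁺][CO3^2-]/[HCO3-]:  pH = pK2 − log₁₀([HCO3-]/[CO3^2-])
log₁₀(1700) = +3.230
pH = 10.32 − (+3.230) = 7.09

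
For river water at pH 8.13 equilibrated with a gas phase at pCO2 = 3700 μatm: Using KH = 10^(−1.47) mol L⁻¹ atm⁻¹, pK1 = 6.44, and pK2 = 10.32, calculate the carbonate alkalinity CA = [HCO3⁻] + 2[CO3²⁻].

[CO2*] = KH · pCO2 = 10^(−1.47) × 3700×10^-6 = 1.254×10^-4 mol/L
α₀ = 1/(1 + K1/[H⁺] + K1K2/[H⁺]²) = 1/(1 + 10^+1.69 + 10^-0.50) = 0.01988
DIC = [CO2*]/α₀ = 1.254×10^-4 / 0.01988 = 6.305 mmol/L
CA = (α₁ + 2α₂)·DIC = (0.9738 + 2×0.006288) × 6.305 = 6.22 mmol/L

CA = 6.22 mmol/L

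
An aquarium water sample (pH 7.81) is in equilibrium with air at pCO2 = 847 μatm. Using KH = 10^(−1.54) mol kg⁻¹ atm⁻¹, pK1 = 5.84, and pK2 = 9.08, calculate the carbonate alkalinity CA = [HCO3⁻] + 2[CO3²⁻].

CA = 2.52 mmol/kg

[CO2*] = KH · pCO2 = 10^(−1.54) × 847×10^-6 = 2.443×10^-5 mol/kg
α₀ = 1/(1 + K1/[H⁺] + K1K2/[H⁺]²) = 1/(1 + 10^+1.97 + 10^+0.70) = 0.01007
DIC = [CO2*]/α₀ = 2.443×10^-5 / 0.01007 = 2.427 mmol/kg
CA = (α₁ + 2α₂)·DIC = (0.9395 + 2×0.05045) × 2.427 = 2.52 mmol/kg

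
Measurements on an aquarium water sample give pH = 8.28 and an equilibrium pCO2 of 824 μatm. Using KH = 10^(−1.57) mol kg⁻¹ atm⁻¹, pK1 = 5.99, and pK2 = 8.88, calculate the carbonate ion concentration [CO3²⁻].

[CO3²⁻] = 1.09 mmol/kg

[CO2*] = KH · pCO2 = 10^(−1.57) × 824×10^-6 = 2.218×10^-5 mol/kg
α₀ = 1/(1 + K1/[H⁺] + K1K2/[H⁺]²) = 1/(1 + 10^+2.29 + 10^+1.69) = 0.004082
DIC = [CO2*]/α₀ = 2.218×10^-5 / 0.004082 = 5.433 mmol/kg
[CO3²⁻] = α₂·DIC; α₂ = 0.1999, so [CO3²⁻] = 0.1999 × 5.433 = 1.09 mmol/kg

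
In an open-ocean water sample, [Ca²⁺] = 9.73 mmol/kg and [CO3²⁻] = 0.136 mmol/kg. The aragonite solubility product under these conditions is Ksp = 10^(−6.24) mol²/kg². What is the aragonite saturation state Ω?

Ω = 2.30

Ksp = 10^(−6.24) = 5.754×10^-7
Ω = [Ca²⁺][CO3²⁻]/Ksp = (9.73×10^-3)(0.136×10^-3) / 5.754×10^-7 = 2.30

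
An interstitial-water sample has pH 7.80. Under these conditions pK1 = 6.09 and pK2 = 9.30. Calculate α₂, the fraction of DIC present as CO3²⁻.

α₂ = 1 / (1 + [H⁺]/K2 + [H⁺]²/(K1K2)) = 1 / (1 + 10^+1.50 + 10^-0.21)
   = 1 / (1 + 31.623 + 0.61660) = 1/33.239 = 0.03008

α₂ = 0.0301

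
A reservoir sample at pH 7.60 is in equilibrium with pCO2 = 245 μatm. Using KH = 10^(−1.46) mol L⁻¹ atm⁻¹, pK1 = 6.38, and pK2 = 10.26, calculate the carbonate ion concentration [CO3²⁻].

[CO2*] = KH · pCO2 = 10^(−1.46) × 245×10^-6 = 8.495×10^-6 mol/L
α₀ = 1/(1 + K1/[H⁺] + K1K2/[H⁺]²) = 1/(1 + 10^+1.22 + 10^-1.44) = 0.05671
DIC = [CO2*]/α₀ = 8.495×10^-6 / 0.05671 = 0.1498 mmol/L
[CO3²⁻] = α₂·DIC; α₂ = 0.002059, so [CO3²⁻] = 0.002059 × 0.1498 = 0.000308 mmol/L = 0.308 μmol/L

[CO3²⁻] = 0.308 μmol/L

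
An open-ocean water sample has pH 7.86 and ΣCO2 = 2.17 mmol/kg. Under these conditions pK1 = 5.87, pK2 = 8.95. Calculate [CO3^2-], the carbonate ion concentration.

α₂ = 1 / (1 + [H⁺]/K2 + [H⁺]²/(K1K2)) = 1 / (1 + 10^+1.09 + 10^-0.90)
   = 1 / (1 + 12.303 + 0.12589) = 1/13.429 = 0.07447
[CO3²⁻] = α₂ × DIC = 0.07447 × 2.17 = 0.162 mmol/kg

[CO3²⁻] = 0.162 mmol/kg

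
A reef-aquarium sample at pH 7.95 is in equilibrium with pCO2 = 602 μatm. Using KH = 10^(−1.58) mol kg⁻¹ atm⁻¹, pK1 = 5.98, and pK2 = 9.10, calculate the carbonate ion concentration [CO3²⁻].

[CO3²⁻] = 0.105 mmol/kg

[CO2*] = KH · pCO2 = 10^(−1.58) × 602×10^-6 = 1.583×10^-5 mol/kg
α₀ = 1/(1 + K1/[H⁺] + K1K2/[H⁺]²) = 1/(1 + 10^+1.97 + 10^+0.82) = 0.009908
DIC = [CO2*]/α₀ = 1.583×10^-5 / 0.009908 = 1.598 mmol/kg
[CO3²⁻] = α₂·DIC; α₂ = 0.06546, so [CO3²⁻] = 0.06546 × 1.598 = 0.105 mmol/kg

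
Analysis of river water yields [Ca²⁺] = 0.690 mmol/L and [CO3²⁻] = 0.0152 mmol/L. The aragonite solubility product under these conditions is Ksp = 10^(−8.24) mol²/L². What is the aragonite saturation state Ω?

Ω = 1.82

Ksp = 10^(−8.24) = 5.754×10^-9
Ω = [Ca²⁺][CO3²⁻]/Ksp = (0.690×10^-3)(0.0152×10^-3) / 5.754×10^-9 = 1.82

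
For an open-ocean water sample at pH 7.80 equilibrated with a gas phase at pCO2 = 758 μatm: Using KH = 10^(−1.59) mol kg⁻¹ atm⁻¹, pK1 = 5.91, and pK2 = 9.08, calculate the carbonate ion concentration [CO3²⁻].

[CO3²⁻] = 0.0794 mmol/kg

[CO2*] = KH · pCO2 = 10^(−1.59) × 758×10^-6 = 1.948×10^-5 mol/kg
α₀ = 1/(1 + K1/[H⁺] + K1K2/[H⁺]²) = 1/(1 + 10^+1.89 + 10^+0.61) = 0.01209
DIC = [CO2*]/α₀ = 1.948×10^-5 / 0.01209 = 1.611 mmol/kg
[CO3²⁻] = α₂·DIC; α₂ = 0.04926, so [CO3²⁻] = 0.04926 × 1.611 = 0.0794 mmol/kg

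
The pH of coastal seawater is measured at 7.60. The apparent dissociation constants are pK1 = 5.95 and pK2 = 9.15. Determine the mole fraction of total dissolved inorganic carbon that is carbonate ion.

α₂ = 0.0268

α₂ = 1 / (1 + [H⁺]/K2 + [H⁺]²/(K1K2)) = 1 / (1 + 10^+1.55 + 10^-0.10)
   = 1 / (1 + 35.481 + 0.79433) = 1/37.276 = 0.02683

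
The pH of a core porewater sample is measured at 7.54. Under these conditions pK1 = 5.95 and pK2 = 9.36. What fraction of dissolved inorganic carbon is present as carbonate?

α₂ = 1 / (1 + [H⁺]/K2 + [H⁺]²/(K1K2)) = 1 / (1 + 10^+1.82 + 10^+0.23)
   = 1 / (1 + 66.069 + 1.6982) = 1/68.768 = 0.01454

α₂ = 0.0145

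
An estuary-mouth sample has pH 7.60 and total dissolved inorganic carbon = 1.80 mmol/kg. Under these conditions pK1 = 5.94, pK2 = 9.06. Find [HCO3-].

α₁ = 1 / (1 + [H⁺]/K1 + K2/[H⁺]) = 1 / (1 + 10^-1.66 + 10^-1.46)
   = 1 / (1 + 0.021878 + 0.034674) = 1/1.0566 = 0.9465
[HCO3⁻] = α₁ × DIC = 0.9465 × 1.80 = 1.70 mmol/kg

[HCO3⁻] = 1.70 mmol/kg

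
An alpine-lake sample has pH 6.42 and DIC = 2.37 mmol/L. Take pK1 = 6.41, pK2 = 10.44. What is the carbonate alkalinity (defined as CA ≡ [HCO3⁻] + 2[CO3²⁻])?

CA = [HCO3⁻] + 2[CO3²⁻] = (α₁ + 2α₂)·DIC
At pH 6.42: [H⁺]/K1 = 10^-0.01 = 0.97724, K2/[H⁺] = 10^-4.02 = 9.5499×10^-5
α₁ = 1/(1 + 0.97724 + 9.5499×10^-5) = 1/1.9773 = 0.5057; α₂ = α₁·K2/[H⁺] = 4.830×10^-5
α₁ + 2α₂ = 0.5058
CA = 0.5058 × 2.37 = 1.20 mmol/L

CA = 1.20 mmol/L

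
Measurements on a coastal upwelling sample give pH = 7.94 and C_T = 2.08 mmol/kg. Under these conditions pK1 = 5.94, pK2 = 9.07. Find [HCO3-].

[HCO3⁻] = 1.92 mmol/kg

α₁ = 1 / (1 + [H⁺]/K1 + K2/[H⁺]) = 1 / (1 + 10^-2.00 + 10^-1.13)
   = 1 / (1 + 0.010000 + 0.074131) = 1/1.0841 = 0.9224
[HCO3⁻] = α₁ × DIC = 0.9224 × 2.08 = 1.92 mmol/kg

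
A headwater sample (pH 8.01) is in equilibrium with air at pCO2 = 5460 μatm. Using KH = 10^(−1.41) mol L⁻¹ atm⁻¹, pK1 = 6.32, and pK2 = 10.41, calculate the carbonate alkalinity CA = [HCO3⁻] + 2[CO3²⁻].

CA = 10.5 mmol/L

[CO2*] = KH · pCO2 = 10^(−1.41) × 5460×10^-6 = 2.124×10^-4 mol/L
α₀ = 1/(1 + K1/[H⁺] + K1K2/[H⁺]²) = 1/(1 + 10^+1.69 + 10^-0.71) = 0.01993
DIC = [CO2*]/α₀ = 2.124×10^-4 / 0.01993 = 10.66 mmol/L
CA = (α₁ + 2α₂)·DIC = (0.9762 + 2×0.003886) × 10.66 = 10.5 mmol/L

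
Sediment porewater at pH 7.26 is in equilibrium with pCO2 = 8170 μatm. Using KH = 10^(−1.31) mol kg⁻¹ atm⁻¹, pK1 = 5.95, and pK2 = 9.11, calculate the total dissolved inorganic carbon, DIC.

DIC = 8.69 mmol/kg

[CO2*] = KH · pCO2 = 10^(−1.31) × 8170×10^-6 = 4.001×10^-4 mol/kg
α₀ = 1/(1 + K1/[H⁺] + K1K2/[H⁺]²) = 1/(1 + 10^+1.31 + 10^-0.54) = 0.04607
DIC = [CO2*]/α₀ = 4.001×10^-4 / 0.04607 = 8.69 mmol/kg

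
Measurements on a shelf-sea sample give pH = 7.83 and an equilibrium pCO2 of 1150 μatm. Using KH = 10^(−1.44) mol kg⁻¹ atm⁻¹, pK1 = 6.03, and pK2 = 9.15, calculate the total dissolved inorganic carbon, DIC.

[CO2*] = KH · pCO2 = 10^(−1.44) × 1150×10^-6 = 4.175×10^-5 mol/kg
α₀ = 1/(1 + K1/[H⁺] + K1K2/[H⁺]²) = 1/(1 + 10^+1.80 + 10^+0.48) = 0.01490
DIC = [CO2*]/α₀ = 4.175×10^-5 / 0.01490 = 2.80 mmol/kg

DIC = 2.80 mmol/kg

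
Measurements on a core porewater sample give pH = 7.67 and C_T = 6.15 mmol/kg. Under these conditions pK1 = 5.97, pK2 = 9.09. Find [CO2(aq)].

[CO2*] = 0.116 mmol/kg

α₀ = 1 / (1 + K1/[H⁺] + K1K2/[H⁺]²) = 1 / (1 + 10^+1.70 + 10^+0.28)
   = 1 / (1 + 50.119 + 1.9055) = 1/53.024 = 0.01886
[CO2*] = α₀ × DIC = 0.01886 × 6.15 = 0.116 mmol/kg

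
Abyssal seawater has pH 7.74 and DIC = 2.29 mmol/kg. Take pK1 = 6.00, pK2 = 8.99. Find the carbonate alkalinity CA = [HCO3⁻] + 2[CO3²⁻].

CA = [HCO3⁻] + 2[CO3²⁻] = (α₁ + 2α₂)·DIC
At pH 7.74: [H⁺]/K1 = 10^-1.74 = 0.018197, K2/[H⁺] = 10^-1.25 = 0.056234
α₁ = 1/(1 + 0.018197 + 0.056234) = 1/1.0744 = 0.9307; α₂ = α₁·K2/[H⁺] = 0.05234
α₁ + 2α₂ = 1.0354
CA = 1.0354 × 2.29 = 2.37 mmol/kg

CA = 2.37 mmol/kg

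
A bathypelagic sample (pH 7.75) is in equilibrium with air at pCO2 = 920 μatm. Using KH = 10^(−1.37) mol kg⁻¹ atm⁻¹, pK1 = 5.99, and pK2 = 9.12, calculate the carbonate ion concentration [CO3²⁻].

[CO3²⁻] = 0.0963 mmol/kg

[CO2*] = KH · pCO2 = 10^(−1.37) × 920×10^-6 = 3.925×10^-5 mol/kg
α₀ = 1/(1 + K1/[H⁺] + K1K2/[H⁺]²) = 1/(1 + 10^+1.76 + 10^+0.39) = 0.01639
DIC = [CO2*]/α₀ = 3.925×10^-5 / 0.01639 = 2.394 mmol/kg
[CO3²⁻] = α₂·DIC; α₂ = 0.04024, so [CO3²⁻] = 0.04024 × 2.394 = 0.0963 mmol/kg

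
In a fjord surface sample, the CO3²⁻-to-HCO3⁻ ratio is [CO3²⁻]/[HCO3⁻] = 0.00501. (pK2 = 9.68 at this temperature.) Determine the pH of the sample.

From K2 = [H⁺][CO3²⁻]/[HCO3⁻]:  pH = pK2 + log₁₀([CO3²⁻]/[HCO3⁻])
log₁₀(0.00501) = -2.300
pH = 9.68 + (-2.300) = 7.38

pH = 7.38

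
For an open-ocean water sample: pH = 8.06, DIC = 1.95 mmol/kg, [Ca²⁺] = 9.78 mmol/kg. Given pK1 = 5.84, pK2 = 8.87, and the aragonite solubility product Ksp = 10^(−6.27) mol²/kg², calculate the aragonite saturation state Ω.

α₂ = 1 / (1 + [H⁺]/K2 + [H⁺]²/(K1K2)) = 1 / (1 + 10^+0.81 + 10^-1.41)
   = 1 / (1 + 6.4565 + 0.038905) = 1/7.4954 = 0.1334
[CO3²⁻] = α₂ × DIC = 0.1334 × 1.95 = 0.2602 mmol/kg
Ksp = 10^(−6.27) = 5.370×10^-7
Ω = [Ca²⁺][CO3²⁻]/Ksp = (9.78×10^-3)(2.602×10^-4) / 5.370×10^-7 = 4.74

Ω = 4.74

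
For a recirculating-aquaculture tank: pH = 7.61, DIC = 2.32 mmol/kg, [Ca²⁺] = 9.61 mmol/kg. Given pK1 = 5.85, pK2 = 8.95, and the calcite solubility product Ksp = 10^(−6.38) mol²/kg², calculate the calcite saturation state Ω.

Ω = 2.30

α₂ = 1 / (1 + [H⁺]/K2 + [H⁺]²/(K1K2)) = 1 / (1 + 10^+1.34 + 10^-0.42)
   = 1 / (1 + 21.878 + 0.38019) = 1/23.258 = 0.04300
[CO3²⁻] = α₂ × DIC = 0.04300 × 2.32 = 0.09975 mmol/kg
Ksp = 10^(−6.38) = 4.169×10^-7
Ω = [Ca²⁺][CO3²⁻]/Ksp = (9.61×10^-3)(9.975×10^-5) / 4.169×10^-7 = 2.30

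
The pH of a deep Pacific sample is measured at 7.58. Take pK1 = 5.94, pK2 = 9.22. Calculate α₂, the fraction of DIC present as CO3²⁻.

α₂ = 0.0219

α₂ = 1 / (1 + [H⁺]/K2 + [H⁺]²/(K1K2)) = 1 / (1 + 10^+1.64 + 10^+0.00)
   = 1 / (1 + 43.652 + 1.0000) = 1/45.652 = 0.02191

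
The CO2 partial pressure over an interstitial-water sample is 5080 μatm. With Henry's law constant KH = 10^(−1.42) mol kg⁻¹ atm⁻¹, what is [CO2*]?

KH = 10^(−1.42) = 3.802×10^-2 mol kg⁻¹ atm⁻¹
[CO2*] = KH · pCO2 = 3.802×10^-2 × 5080×10^-6 atm = 1.93×10^-4 mol/kg

[CO2*] = 193 μmol/kg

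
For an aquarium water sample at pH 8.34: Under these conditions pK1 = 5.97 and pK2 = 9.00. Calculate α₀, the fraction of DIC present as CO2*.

α₀ = 1 / (1 + K1/[H⁺] + K1K2/[H⁺]²) = 1 / (1 + 10^+2.37 + 10^+1.71)
   = 1 / (1 + 234.42 + 51.286) = 1/286.71 = 0.003488

α₀ = 0.00349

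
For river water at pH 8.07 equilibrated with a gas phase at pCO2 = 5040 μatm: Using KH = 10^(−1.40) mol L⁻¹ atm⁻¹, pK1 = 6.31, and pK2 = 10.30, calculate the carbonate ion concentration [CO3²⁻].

[CO2*] = KH · pCO2 = 10^(−1.40) × 5040×10^-6 = 2.006×10^-4 mol/L
α₀ = 1/(1 + K1/[H⁺] + K1K2/[H⁺]²) = 1/(1 + 10^+1.76 + 10^-0.47) = 0.01698
DIC = [CO2*]/α₀ = 2.006×10^-4 / 0.01698 = 11.81 mmol/L
[CO3²⁻] = α₂·DIC; α₂ = 0.005755, so [CO3²⁻] = 0.005755 × 11.81 = 0.0680 mmol/L

[CO3²⁻] = 0.0680 mmol/L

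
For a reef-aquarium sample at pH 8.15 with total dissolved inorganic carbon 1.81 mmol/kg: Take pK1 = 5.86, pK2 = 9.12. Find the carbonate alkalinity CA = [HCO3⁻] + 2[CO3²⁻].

CA = [HCO3⁻] + 2[CO3²⁻] = (α₁ + 2α₂)·DIC
At pH 8.15: [H⁺]/K1 = 10^-2.29 = 0.0051286, K2/[H⁺] = 10^-0.97 = 0.10715
α₁ = 1/(1 + 0.0051286 + 0.10715) = 1/1.1123 = 0.8991; α₂ = α₁·K2/[H⁺] = 0.09634
α₁ + 2α₂ = 1.0917
CA = 1.0917 × 1.81 = 1.98 mmol/kg

CA = 1.98 mmol/kg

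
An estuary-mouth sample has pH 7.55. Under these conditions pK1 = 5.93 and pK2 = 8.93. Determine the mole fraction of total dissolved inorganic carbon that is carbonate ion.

α₂ = 0.0391

α₂ = 1 / (1 + [H⁺]/K2 + [H⁺]²/(K1K2)) = 1 / (1 + 10^+1.38 + 10^-0.24)
   = 1 / (1 + 23.988 + 0.57544) = 1/25.564 = 0.03912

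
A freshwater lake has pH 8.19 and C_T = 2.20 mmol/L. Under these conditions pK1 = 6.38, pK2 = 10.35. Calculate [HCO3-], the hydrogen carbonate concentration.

α₁ = 1 / (1 + [H⁺]/K1 + K2/[H⁺]) = 1 / (1 + 10^-1.81 + 10^-2.16)
   = 1 / (1 + 0.015488 + 0.0069183) = 1/1.0224 = 0.9781
[HCO3⁻] = α₁ × DIC = 0.9781 × 2.20 = 2.15 mmol/L

[HCO3⁻] = 2.15 mmol/L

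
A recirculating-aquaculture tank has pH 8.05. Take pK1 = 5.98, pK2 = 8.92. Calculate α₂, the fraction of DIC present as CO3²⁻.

α₂ = 0.118

α₂ = 1 / (1 + [H⁺]/K2 + [H⁺]²/(K1K2)) = 1 / (1 + 10^+0.87 + 10^-1.20)
   = 1 / (1 + 7.4131 + 0.063096) = 1/8.4762 = 0.1180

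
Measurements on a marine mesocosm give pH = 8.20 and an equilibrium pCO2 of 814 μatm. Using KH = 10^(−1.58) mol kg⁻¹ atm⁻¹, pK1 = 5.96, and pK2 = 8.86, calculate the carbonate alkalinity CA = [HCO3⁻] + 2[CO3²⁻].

CA = 5.35 mmol/kg

[CO2*] = KH · pCO2 = 10^(−1.58) × 814×10^-6 = 2.141×10^-5 mol/kg
α₀ = 1/(1 + K1/[H⁺] + K1K2/[H⁺]²) = 1/(1 + 10^+2.24 + 10^+1.58) = 0.004699
DIC = [CO2*]/α₀ = 2.141×10^-5 / 0.004699 = 4.556 mmol/kg
CA = (α₁ + 2α₂)·DIC = (0.8166 + 2×0.1787) × 4.556 = 5.35 mmol/kg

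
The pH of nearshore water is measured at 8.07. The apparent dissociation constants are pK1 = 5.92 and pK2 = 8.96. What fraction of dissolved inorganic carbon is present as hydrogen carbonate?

α₁ = 0.880

α₁ = 1 / (1 + [H⁺]/K1 + K2/[H⁺]) = 1 / (1 + 10^-2.15 + 10^-0.89)
   = 1 / (1 + 0.0070795 + 0.12882) = 1/1.1359 = 0.8804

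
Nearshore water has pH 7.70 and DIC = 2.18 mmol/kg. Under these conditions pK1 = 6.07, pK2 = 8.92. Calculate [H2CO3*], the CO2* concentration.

[CO2*] = 0.0472 mmol/kg

α₀ = 1 / (1 + K1/[H⁺] + K1K2/[H⁺]²) = 1 / (1 + 10^+1.63 + 10^+0.41)
   = 1 / (1 + 42.658 + 2.5704) = 1/46.228 = 0.02163
[CO2*] = α₀ × DIC = 0.02163 × 2.18 = 0.0472 mmol/kg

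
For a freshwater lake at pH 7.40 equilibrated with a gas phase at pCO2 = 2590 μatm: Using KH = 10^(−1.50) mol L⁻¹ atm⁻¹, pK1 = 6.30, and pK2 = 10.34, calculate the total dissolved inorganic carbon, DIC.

DIC = 1.11 mmol/L

[CO2*] = KH · pCO2 = 10^(−1.50) × 2590×10^-6 = 8.190×10^-5 mol/L
α₀ = 1/(1 + K1/[H⁺] + K1K2/[H⁺]²) = 1/(1 + 10^+1.10 + 10^-1.84) = 0.07351
DIC = [CO2*]/α₀ = 8.190×10^-5 / 0.07351 = 1.11 mmol/L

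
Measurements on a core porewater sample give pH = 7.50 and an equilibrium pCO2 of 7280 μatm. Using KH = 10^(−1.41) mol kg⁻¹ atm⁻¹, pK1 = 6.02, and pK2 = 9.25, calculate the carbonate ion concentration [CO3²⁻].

[CO2*] = KH · pCO2 = 10^(−1.41) × 7280×10^-6 = 2.832×10^-4 mol/kg
α₀ = 1/(1 + K1/[H⁺] + K1K2/[H⁺]²) = 1/(1 + 10^+1.48 + 10^-0.27) = 0.03151
DIC = [CO2*]/α₀ = 2.832×10^-4 / 0.03151 = 8.989 mmol/kg
[CO3²⁻] = α₂·DIC; α₂ = 0.01692, so [CO3²⁻] = 0.01692 × 8.989 = 0.152 mmol/kg

[CO3²⁻] = 0.152 mmol/kg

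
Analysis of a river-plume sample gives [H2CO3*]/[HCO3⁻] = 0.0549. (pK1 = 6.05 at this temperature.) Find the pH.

pH = 7.31

From K1 = [H⁺][HCO3⁻]/[H2CO3*]:  pH = pK1 − log₁₀([H2CO3*]/[HCO3⁻])
log₁₀(0.0549) = -1.260
pH = 6.05 − (-1.260) = 7.31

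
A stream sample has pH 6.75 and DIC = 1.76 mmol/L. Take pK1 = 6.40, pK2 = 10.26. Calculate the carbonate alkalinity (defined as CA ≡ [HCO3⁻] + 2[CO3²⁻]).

CA = [HCO3⁻] + 2[CO3²⁻] = (α₁ + 2α₂)·DIC
At pH 6.75: [H⁺]/K1 = 10^-0.35 = 0.44668, K2/[H⁺] = 10^-3.51 = 0.00030903
α₁ = 1/(1 + 0.44668 + 0.00030903) = 1/1.4470 = 0.6911; α₂ = α₁·K2/[H⁺] = 0.0002136
α₁ + 2α₂ = 0.6915
CA = 0.6915 × 1.76 = 1.22 mmol/L

CA = 1.22 mmol/L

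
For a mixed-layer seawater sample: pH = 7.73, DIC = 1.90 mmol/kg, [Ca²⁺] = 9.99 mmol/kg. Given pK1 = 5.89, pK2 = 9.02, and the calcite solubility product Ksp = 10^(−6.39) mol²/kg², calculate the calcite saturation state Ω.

Ω = 2.24

α₂ = 1 / (1 + [H⁺]/K2 + [H⁺]²/(K1K2)) = 1 / (1 + 10^+1.29 + 10^-0.55)
   = 1 / (1 + 19.498 + 0.28184) = 1/20.780 = 0.04812
[CO3²⁻] = α₂ × DIC = 0.04812 × 1.90 = 0.09143 mmol/kg
Ksp = 10^(−6.39) = 4.074×10^-7
Ω = [Ca²⁺][CO3²⁻]/Ksp = (9.99×10^-3)(9.143×10^-5) / 4.074×10^-7 = 2.24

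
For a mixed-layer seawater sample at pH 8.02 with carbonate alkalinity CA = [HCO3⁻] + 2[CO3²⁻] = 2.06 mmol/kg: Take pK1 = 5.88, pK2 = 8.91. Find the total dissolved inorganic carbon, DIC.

DIC = 1.86 mmol/kg

CA = [HCO3⁻] + 2[CO3²⁻] = (α₁ + 2α₂)·DIC
At pH 8.02: [H⁺]/K1 = 10^-2.14 = 0.0072444, K2/[H⁺] = 10^-0.89 = 0.12882
α₁ = 1/(1 + 0.0072444 + 0.12882) = 1/1.1361 = 0.8802; α₂ = α₁·K2/[H⁺] = 0.1134
α₁ + 2α₂ = 1.1070
DIC = CA / (α₁ + 2α₂) = 2.06 / 1.1070 = 1.86 mmol/kg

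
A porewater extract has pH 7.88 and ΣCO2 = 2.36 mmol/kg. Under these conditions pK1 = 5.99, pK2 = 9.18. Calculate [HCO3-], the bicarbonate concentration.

α₁ = 1 / (1 + [H⁺]/K1 + K2/[H⁺]) = 1 / (1 + 10^-1.89 + 10^-1.30)
   = 1 / (1 + 0.012882 + 0.050119) = 1/1.0630 = 0.9407
[HCO3⁻] = α₁ × DIC = 0.9407 × 2.36 = 2.22 mmol/kg

[HCO3⁻] = 2.22 mmol/kg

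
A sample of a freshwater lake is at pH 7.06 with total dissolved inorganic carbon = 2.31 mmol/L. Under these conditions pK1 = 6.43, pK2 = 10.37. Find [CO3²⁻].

[CO3²⁻] = 0.916 μmol/L

α₂ = 1 / (1 + [H⁺]/K2 + [H⁺]²/(K1K2)) = 1 / (1 + 10^+3.31 + 10^+2.68)
   = 1 / (1 + 2041.7 + 478.63) = 1/2521.4 = 0.0003966
[CO3²⁻] = α₂ × DIC = 0.0003966 × 2.31 = 0.000916 mmol/L = 0.916 μmol/L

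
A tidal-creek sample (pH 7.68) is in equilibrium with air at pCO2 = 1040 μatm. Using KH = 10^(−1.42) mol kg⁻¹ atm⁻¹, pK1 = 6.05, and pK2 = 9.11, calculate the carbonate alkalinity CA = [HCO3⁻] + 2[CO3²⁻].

[CO2*] = KH · pCO2 = 10^(−1.42) × 1040×10^-6 = 3.954×10^-5 mol/kg
α₀ = 1/(1 + K1/[H⁺] + K1K2/[H⁺]²) = 1/(1 + 10^+1.63 + 10^+0.20) = 0.02210
DIC = [CO2*]/α₀ = 3.954×10^-5 / 0.02210 = 1.789 mmol/kg
CA = (α₁ + 2α₂)·DIC = (0.9429 + 2×0.03503) × 1.789 = 1.81 mmol/kg

CA = 1.81 mmol/kg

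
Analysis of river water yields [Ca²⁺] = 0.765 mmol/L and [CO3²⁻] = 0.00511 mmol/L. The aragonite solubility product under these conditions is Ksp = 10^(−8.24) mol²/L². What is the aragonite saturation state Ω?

Ω = 0.679

Ksp = 10^(−8.24) = 5.754×10^-9
Ω = [Ca²⁺][CO3²⁻]/Ksp = (0.765×10^-3)(0.00511×10^-3) / 5.754×10^-9 = 0.679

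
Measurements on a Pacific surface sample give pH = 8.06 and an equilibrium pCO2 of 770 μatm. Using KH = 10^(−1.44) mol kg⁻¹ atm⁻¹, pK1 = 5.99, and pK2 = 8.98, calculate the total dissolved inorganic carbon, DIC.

[CO2*] = KH · pCO2 = 10^(−1.44) × 770×10^-6 = 2.796×10^-5 mol/kg
α₀ = 1/(1 + K1/[H⁺] + K1K2/[H⁺]²) = 1/(1 + 10^+2.07 + 10^+1.15) = 0.007541
DIC = [CO2*]/α₀ = 2.796×10^-5 / 0.007541 = 3.71 mmol/kg

DIC = 3.71 mmol/kg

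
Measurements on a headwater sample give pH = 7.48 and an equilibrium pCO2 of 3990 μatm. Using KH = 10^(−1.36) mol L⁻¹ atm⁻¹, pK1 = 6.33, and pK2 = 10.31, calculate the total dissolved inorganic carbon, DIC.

[CO2*] = KH · pCO2 = 10^(−1.36) × 3990×10^-6 = 1.742×10^-4 mol/L
α₀ = 1/(1 + K1/[H⁺] + K1K2/[H⁺]²) = 1/(1 + 10^+1.15 + 10^-1.68) = 0.06602
DIC = [CO2*]/α₀ = 1.742×10^-4 / 0.06602 = 2.64 mmol/L

DIC = 2.64 mmol/L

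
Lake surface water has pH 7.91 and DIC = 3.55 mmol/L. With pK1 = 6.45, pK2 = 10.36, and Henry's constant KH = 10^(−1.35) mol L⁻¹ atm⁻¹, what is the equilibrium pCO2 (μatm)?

α₀ = 1 / (1 + K1/[H⁺] + K1K2/[H⁺]²) = 1 / (1 + 10^+1.46 + 10^-0.99)
   = 1 / (1 + 28.840 + 0.10233) = 1/29.943 = 0.03340
[CO2*] = α₀ × DIC = 0.03340 × 3.55 = 0.1186 mmol/L
pCO2 = [CO2*]/KH = 1.186×10^-4 / 4.467×10^-2 = 2650 μatm

pCO2 = 2650 μatm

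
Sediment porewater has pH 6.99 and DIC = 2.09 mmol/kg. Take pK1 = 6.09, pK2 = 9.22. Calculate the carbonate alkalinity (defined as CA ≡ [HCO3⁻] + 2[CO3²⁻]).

CA = [HCO3⁻] + 2[CO3²⁻] = (α₁ + 2α₂)·DIC
At pH 6.99: [H⁺]/K1 = 10^-0.90 = 0.12589, K2/[H⁺] = 10^-2.23 = 0.0058884
α₁ = 1/(1 + 0.12589 + 0.0058884) = 1/1.1318 = 0.8836; α₂ = α₁·K2/[H⁺] = 0.005203
α₁ + 2α₂ = 0.8940
CA = 0.8940 × 2.09 = 1.87 mmol/kg

CA = 1.87 mmol/kg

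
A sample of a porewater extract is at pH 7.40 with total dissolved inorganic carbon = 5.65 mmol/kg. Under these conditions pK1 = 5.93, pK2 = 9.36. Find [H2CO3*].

[CO2*] = 0.183 mmol/kg

α₀ = 1 / (1 + K1/[H⁺] + K1K2/[H⁺]²) = 1 / (1 + 10^+1.47 + 10^-0.49)
   = 1 / (1 + 29.512 + 0.32359) = 1/30.836 = 0.03243
[CO2*] = α₀ × DIC = 0.03243 × 5.65 = 0.183 mmol/kg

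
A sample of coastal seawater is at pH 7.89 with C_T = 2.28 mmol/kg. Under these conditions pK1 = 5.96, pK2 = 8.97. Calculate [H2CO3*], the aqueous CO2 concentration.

[CO2*] = 0.0245 mmol/kg

α₀ = 1 / (1 + K1/[H⁺] + K1K2/[H⁺]²) = 1 / (1 + 10^+1.93 + 10^+0.85)
   = 1 / (1 + 85.114 + 7.0795) = 1/93.193 = 0.01073
[CO2*] = α₀ × DIC = 0.01073 × 2.28 = 0.0245 mmol/kg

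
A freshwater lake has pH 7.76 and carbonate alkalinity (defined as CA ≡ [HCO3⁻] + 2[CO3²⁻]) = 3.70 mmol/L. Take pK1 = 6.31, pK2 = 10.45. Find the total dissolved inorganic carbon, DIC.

DIC = 3.82 mmol/L

CA = [HCO3⁻] + 2[CO3²⁻] = (α₁ + 2α₂)·DIC
At pH 7.76: [H⁺]/K1 = 10^-1.45 = 0.035481, K2/[H⁺] = 10^-2.69 = 0.0020417
α₁ = 1/(1 + 0.035481 + 0.0020417) = 1/1.0375 = 0.9638; α₂ = α₁·K2/[H⁺] = 0.001968
α₁ + 2α₂ = 0.9678
DIC = CA / (α₁ + 2α₂) = 3.70 / 0.9678 = 3.82 mmol/L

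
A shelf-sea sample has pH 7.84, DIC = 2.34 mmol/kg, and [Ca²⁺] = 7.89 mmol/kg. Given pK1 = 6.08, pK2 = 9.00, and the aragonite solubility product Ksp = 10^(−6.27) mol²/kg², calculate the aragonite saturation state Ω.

α₂ = 1 / (1 + [H⁺]/K2 + [H⁺]²/(K1K2)) = 1 / (1 + 10^+1.16 + 10^-0.60)
   = 1 / (1 + 14.454 + 0.25119) = 1/15.706 = 0.06367
[CO3²⁻] = α₂ × DIC = 0.06367 × 2.34 = 0.1490 mmol/kg
Ksp = 10^(−6.27) = 5.370×10^-7
Ω = [Ca²⁺][CO3²⁻]/Ksp = (7.89×10^-3)(1.490×10^-4) / 5.370×10^-7 = 2.19

Ω = 2.19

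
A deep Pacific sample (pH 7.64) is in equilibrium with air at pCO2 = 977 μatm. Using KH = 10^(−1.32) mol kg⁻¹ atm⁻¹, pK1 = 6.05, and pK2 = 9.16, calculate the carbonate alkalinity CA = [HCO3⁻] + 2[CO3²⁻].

[CO2*] = KH · pCO2 = 10^(−1.32) × 977×10^-6 = 4.676×10^-5 mol/kg
α₀ = 1/(1 + K1/[H⁺] + K1K2/[H⁺]²) = 1/(1 + 10^+1.59 + 10^+0.07) = 0.02434
DIC = [CO2*]/α₀ = 4.676×10^-5 / 0.02434 = 1.921 mmol/kg
CA = (α₁ + 2α₂)·DIC = (0.9471 + 2×0.02860) × 1.921 = 1.93 mmol/kg

CA = 1.93 mmol/kg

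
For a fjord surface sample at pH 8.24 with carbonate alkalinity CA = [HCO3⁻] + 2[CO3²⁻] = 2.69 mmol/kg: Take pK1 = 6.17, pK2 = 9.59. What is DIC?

CA = [HCO3⁻] + 2[CO3²⁻] = (α₁ + 2α₂)·DIC
At pH 8.24: [H⁺]/K1 = 10^-2.07 = 0.0085114, K2/[H⁺] = 10^-1.35 = 0.044668
α₁ = 1/(1 + 0.0085114 + 0.044668) = 1/1.0532 = 0.9495; α₂ = α₁·K2/[H⁺] = 0.04241
α₁ + 2α₂ = 1.0343
DIC = CA / (α₁ + 2α₂) = 2.69 / 1.0343 = 2.60 mmol/kg

DIC = 2.60 mmol/kg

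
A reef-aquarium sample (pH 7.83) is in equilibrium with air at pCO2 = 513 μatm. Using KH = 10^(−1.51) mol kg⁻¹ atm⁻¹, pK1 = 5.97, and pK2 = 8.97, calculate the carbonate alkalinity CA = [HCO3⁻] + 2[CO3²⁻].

[CO2*] = KH · pCO2 = 10^(−1.51) × 513×10^-6 = 1.585×10^-5 mol/kg
α₀ = 1/(1 + K1/[H⁺] + K1K2/[H⁺]²) = 1/(1 + 10^+1.86 + 10^+0.72) = 0.01271
DIC = [CO2*]/α₀ = 1.585×10^-5 / 0.01271 = 1.248 mmol/kg
CA = (α₁ + 2α₂)·DIC = (0.9206 + 2×0.06669) × 1.248 = 1.31 mmol/kg

CA = 1.31 mmol/kg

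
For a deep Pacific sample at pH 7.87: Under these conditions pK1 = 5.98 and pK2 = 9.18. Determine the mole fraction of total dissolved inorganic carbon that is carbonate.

α₂ = 0.0461

α₂ = 1 / (1 + [H⁺]/K2 + [H⁺]²/(K1K2)) = 1 / (1 + 10^+1.31 + 10^-0.58)
   = 1 / (1 + 20.417 + 0.26303) = 1/21.680 = 0.04612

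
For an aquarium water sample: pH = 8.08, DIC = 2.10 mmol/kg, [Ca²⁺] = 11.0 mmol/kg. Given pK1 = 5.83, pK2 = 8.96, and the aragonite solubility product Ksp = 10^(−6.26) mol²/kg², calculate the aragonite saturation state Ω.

α₂ = 1 / (1 + [H⁺]/K2 + [H⁺]²/(K1K2)) = 1 / (1 + 10^+0.88 + 10^-1.37)
   = 1 / (1 + 7.5858 + 0.042658) = 1/8.6284 = 0.1159
[CO3²⁻] = α₂ × DIC = 0.1159 × 2.10 = 0.2434 mmol/kg
Ksp = 10^(−6.26) = 5.495×10^-7
Ω = [Ca²⁺][CO3²⁻]/Ksp = (11.0×10^-3)(2.434×10^-4) / 5.495×10^-7 = 4.87

Ω = 4.87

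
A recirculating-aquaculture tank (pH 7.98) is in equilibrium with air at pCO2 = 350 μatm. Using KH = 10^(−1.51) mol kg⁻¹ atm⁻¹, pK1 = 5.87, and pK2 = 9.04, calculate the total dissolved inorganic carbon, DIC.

DIC = 1.53 mmol/kg

[CO2*] = KH · pCO2 = 10^(−1.51) × 350×10^-6 = 1.082×10^-5 mol/kg
α₀ = 1/(1 + K1/[H⁺] + K1K2/[H⁺]²) = 1/(1 + 10^+2.11 + 10^+1.05) = 0.007090
DIC = [CO2*]/α₀ = 1.082×10^-5 / 0.007090 = 1.53 mmol/kg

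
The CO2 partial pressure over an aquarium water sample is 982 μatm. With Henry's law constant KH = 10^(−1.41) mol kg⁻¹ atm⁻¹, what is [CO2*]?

[CO2*] = 38.2 μmol/kg

KH = 10^(−1.41) = 3.890×10^-2 mol kg⁻¹ atm⁻¹
[CO2*] = KH · pCO2 = 3.890×10^-2 × 982×10^-6 atm = 3.82×10^-5 mol/kg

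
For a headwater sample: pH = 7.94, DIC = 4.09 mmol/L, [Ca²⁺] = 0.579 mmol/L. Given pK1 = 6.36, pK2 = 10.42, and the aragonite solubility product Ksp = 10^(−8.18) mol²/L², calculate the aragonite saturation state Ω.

α₂ = 1 / (1 + [H⁺]/K2 + [H⁺]²/(K1K2)) = 1 / (1 + 10^+2.48 + 10^+0.90)
   = 1 / (1 + 302.00 + 7.9433) = 1/310.94 = 0.003216
[CO3²⁻] = α₂ × DIC = 0.003216 × 4.09 = 0.01315 mmol/L = 13.15 μmol/L
Ksp = 10^(−8.18) = 6.607×10^-9
Ω = [Ca²⁺][CO3²⁻]/Ksp = (0.579×10^-3)(1.315×10^-5) / 6.607×10^-9 = 1.15

Ω = 1.15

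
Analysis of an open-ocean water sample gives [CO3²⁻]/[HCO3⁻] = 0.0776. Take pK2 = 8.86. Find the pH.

pH = 7.75

From K2 = [H⁺][CO3²⁻]/[HCO3⁻]:  pH = pK2 + log₁₀([CO3²⁻]/[HCO3⁻])
log₁₀(0.0776) = -1.110
pH = 8.86 + (-1.110) = 7.75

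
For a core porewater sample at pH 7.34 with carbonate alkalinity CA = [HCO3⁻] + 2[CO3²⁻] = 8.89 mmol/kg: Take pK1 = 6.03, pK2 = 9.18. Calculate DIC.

DIC = 9.19 mmol/kg

CA = [HCO3⁻] + 2[CO3²⁻] = (α₁ + 2α₂)·DIC
At pH 7.34: [H⁺]/K1 = 10^-1.31 = 0.048978, K2/[H⁺] = 10^-1.84 = 0.014454
α₁ = 1/(1 + 0.048978 + 0.014454) = 1/1.0634 = 0.9404; α₂ = α₁·K2/[H⁺] = 0.01359
α₁ + 2α₂ = 0.9675
DIC = CA / (α₁ + 2α₂) = 8.89 / 0.9675 = 9.19 mmol/kg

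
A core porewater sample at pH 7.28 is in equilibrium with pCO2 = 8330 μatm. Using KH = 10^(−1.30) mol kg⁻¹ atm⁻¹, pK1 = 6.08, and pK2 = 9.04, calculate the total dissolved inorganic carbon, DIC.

DIC = 7.15 mmol/kg

[CO2*] = KH · pCO2 = 10^(−1.30) × 8330×10^-6 = 4.175×10^-4 mol/kg
α₀ = 1/(1 + K1/[H⁺] + K1K2/[H⁺]²) = 1/(1 + 10^+1.20 + 10^-0.56) = 0.05840
DIC = [CO2*]/α₀ = 4.175×10^-4 / 0.05840 = 7.15 mmol/kg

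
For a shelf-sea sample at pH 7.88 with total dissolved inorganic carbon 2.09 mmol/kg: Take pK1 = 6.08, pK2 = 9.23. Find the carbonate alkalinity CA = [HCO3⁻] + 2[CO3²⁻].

CA = [HCO3⁻] + 2[CO3²⁻] = (α₁ + 2α₂)·DIC
At pH 7.88: [H⁺]/K1 = 10^-1.80 = 0.015849, K2/[H⁺] = 10^-1.35 = 0.044668
α₁ = 1/(1 + 0.015849 + 0.044668) = 1/1.0605 = 0.9429; α₂ = α₁·K2/[H⁺] = 0.04212
α₁ + 2α₂ = 1.0272
CA = 1.0272 × 2.09 = 2.15 mmol/kg

CA = 2.15 mmol/kg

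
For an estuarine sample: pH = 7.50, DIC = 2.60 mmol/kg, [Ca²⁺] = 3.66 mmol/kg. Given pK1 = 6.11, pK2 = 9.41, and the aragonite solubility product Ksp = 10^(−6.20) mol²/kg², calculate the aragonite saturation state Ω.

Ω = 0.176

α₂ = 1 / (1 + [H⁺]/K2 + [H⁺]²/(K1K2)) = 1 / (1 + 10^+1.91 + 10^+0.52)
   = 1 / (1 + 81.283 + 3.3113) = 1/85.594 = 0.01168
[CO3²⁻] = α₂ × DIC = 0.01168 × 2.60 = 0.03038 mmol/kg
Ksp = 10^(−6.20) = 6.310×10^-7
Ω = [Ca²⁺][CO3²⁻]/Ksp = (3.66×10^-3)(3.038×10^-5) / 6.310×10^-7 = 0.176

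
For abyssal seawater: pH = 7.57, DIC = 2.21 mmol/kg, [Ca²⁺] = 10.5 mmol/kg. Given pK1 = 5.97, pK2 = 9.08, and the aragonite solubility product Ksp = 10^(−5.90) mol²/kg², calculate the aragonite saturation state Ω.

Ω = 0.539

α₂ = 1 / (1 + [H⁺]/K2 + [H⁺]²/(K1K2)) = 1 / (1 + 10^+1.51 + 10^-0.09)
   = 1 / (1 + 32.359 + 0.81283) = 1/34.172 = 0.02926
[CO3²⁻] = α₂ × DIC = 0.02926 × 2.21 = 0.06467 mmol/kg
Ksp = 10^(−5.90) = 1.259×10^-6
Ω = [Ca²⁺][CO3²⁻]/Ksp = (10.5×10^-3)(6.467×10^-5) / 1.259×10^-6 = 0.539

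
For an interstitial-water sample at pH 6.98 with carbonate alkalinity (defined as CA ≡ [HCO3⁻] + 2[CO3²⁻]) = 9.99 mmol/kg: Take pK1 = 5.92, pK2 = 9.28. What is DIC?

CA = [HCO3⁻] + 2[CO3²⁻] = (α₁ + 2α₂)·DIC
At pH 6.98: [H⁺]/K1 = 10^-1.06 = 0.087096, K2/[H⁺] = 10^-2.30 = 0.0050119
α₁ = 1/(1 + 0.087096 + 0.0050119) = 1/1.0921 = 0.9157; α₂ = α₁·K2/[H⁺] = 0.004589
α₁ + 2α₂ = 0.9248
DIC = CA / (α₁ + 2α₂) = 9.99 / 0.9248 = 10.8 mmol/kg

DIC = 10.8 mmol/kg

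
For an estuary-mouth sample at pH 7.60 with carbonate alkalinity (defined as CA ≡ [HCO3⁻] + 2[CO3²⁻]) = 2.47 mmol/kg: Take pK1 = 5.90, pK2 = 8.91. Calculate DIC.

CA = [HCO3⁻] + 2[CO3²⁻] = (α₁ + 2α₂)·DIC
At pH 7.60: [H⁺]/K1 = 10^-1.70 = 0.019953, K2/[H⁺] = 10^-1.31 = 0.048978
α₁ = 1/(1 + 0.019953 + 0.048978) = 1/1.0689 = 0.9355; α₂ = α₁·K2/[H⁺] = 0.04582
α₁ + 2α₂ = 1.0272
DIC = CA / (α₁ + 2α₂) = 2.47 / 1.0272 = 2.40 mmol/kg

DIC = 2.40 mmol/kg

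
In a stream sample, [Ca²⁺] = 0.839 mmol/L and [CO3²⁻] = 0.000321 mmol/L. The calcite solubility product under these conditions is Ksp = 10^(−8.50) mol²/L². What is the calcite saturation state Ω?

Ω = 0.0852

Ksp = 10^(−8.50) = 3.162×10^-9
Ω = [Ca²⁺][CO3²⁻]/Ksp = (0.839×10^-3)(0.000321×10^-3) / 3.162×10^-9 = 0.0852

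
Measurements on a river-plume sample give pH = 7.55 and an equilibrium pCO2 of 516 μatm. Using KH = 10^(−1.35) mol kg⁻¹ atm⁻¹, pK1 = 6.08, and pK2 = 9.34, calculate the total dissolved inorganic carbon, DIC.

[CO2*] = KH · pCO2 = 10^(−1.35) × 516×10^-6 = 2.305×10^-5 mol/kg
α₀ = 1/(1 + K1/[H⁺] + K1K2/[H⁺]²) = 1/(1 + 10^+1.47 + 10^-0.32) = 0.03227
DIC = [CO2*]/α₀ = 2.305×10^-5 / 0.03227 = 0.714 mmol/kg

DIC = 0.714 mmol/kg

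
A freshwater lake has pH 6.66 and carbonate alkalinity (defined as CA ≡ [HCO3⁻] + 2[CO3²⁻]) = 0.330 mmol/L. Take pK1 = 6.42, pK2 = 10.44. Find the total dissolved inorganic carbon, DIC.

CA = [HCO3⁻] + 2[CO3²⁻] = (α₁ + 2α₂)·DIC
At pH 6.66: [H⁺]/K1 = 10^-0.24 = 0.57544, K2/[H⁺] = 10^-3.78 = 0.00016596
α₁ = 1/(1 + 0.57544 + 0.00016596) = 1/1.5756 = 0.6347; α₂ = α₁·K2/[H⁺] = 0.0001053
α₁ + 2α₂ = 0.6349
DIC = CA / (α₁ + 2α₂) = 0.330 / 0.6349 = 0.520 mmol/L

DIC = 0.520 mmol/L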